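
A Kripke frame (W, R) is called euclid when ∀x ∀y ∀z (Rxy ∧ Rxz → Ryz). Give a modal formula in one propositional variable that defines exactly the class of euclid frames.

◇s → □◇s

This is the Euclidean property; the standard corresponding axiom is 5: ◇s → □◇s.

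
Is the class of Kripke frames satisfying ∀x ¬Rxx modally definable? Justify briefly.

Not modally definable

Modal frame validity is preserved under surjective bounded morphisms.
The 5-cycle (worlds 0,1,2,3,4 with 0→1→2→3→4→0) is irreflexive, and the map sending every world to a single reflexive point • is a surjective bounded morphism (forth: every edge maps to (•,•); back: every world has a successor). So any modal formula valid on the 5-cycle is also valid on the reflexive point, which is not irreflexive.
So no modal formula (or set of formulas) defines exactly the irreflexive frames.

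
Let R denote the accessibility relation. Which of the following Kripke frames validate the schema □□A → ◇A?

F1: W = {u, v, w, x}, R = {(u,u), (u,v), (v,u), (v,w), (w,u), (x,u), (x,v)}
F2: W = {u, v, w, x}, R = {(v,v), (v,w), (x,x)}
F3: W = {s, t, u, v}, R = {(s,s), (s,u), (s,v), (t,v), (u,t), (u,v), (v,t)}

F1

This is the axiom for a generalized confluence (Geach) condition; its first-order frame correspondent is ∀x ∃w (xR²w ∧ xRw).
F1: holds.
F2: fails — at u but no t with uR²t and uRt.
F3: fails — at t but no w with tR²w and tRw.
Valid on: F1.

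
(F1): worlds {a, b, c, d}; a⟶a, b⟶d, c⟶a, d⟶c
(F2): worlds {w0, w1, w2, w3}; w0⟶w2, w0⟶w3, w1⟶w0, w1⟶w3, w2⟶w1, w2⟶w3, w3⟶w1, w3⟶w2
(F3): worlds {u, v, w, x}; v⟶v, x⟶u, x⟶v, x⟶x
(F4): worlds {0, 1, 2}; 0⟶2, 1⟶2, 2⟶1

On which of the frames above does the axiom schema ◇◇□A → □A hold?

The schema corresponds to a generalized confluence (Geach) condition: ∀x ∀y ∀z ((xR²y ∧ xRz) → ∃w (yRw ∧ z = w)).
(F1): fails — bR²c, bRd but no w with cRw and d=w.
(F2): fails — w0R²w1, w0Rw2 but no w with w1Rw and w2=w.
(F3): fails — xR²u, xRu but no t with uRt and u=t.
(F4): holds.

(F4)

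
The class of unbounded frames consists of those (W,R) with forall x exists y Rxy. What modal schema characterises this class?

A defining formula is □s → ◇s (the D axiom).
Suppose □s→◇s is valid. At any x set V(s)=W. Then □s at x, so ◇s at x, so x has a successor.

□s → ◇s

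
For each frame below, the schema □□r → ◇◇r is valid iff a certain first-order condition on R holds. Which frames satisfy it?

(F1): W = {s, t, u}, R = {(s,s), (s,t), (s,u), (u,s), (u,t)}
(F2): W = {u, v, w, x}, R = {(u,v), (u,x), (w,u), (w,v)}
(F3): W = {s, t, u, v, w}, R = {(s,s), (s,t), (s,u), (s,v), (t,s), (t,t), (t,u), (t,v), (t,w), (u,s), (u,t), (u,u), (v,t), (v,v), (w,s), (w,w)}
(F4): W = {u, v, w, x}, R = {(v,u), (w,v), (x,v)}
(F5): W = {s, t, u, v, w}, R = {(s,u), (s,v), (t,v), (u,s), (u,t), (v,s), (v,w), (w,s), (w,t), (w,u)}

(F3), (F5)

Frame correspondent (Sahlqvist): ∀x ∃w (xR²w ∧ xR²w) — i.e. a generalized confluence (Geach) condition.
(F1): fails — at t but no w with tR²w and tR²w.
(F2): fails — at u but no t with uR²t and uR²t.
(F3): satisfies the condition.
(F4): fails — at u but no t with uR²t and uR²t.
(F5): satisfies the condition.
Valid on: (F3), (F5).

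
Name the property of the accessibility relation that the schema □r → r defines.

Suppose □r→r is valid. At any x set V(r)={w : Rxw}. Then □r holds at x, so r holds at x, i.e. Rxx.

reflexivity: ∀x Rxx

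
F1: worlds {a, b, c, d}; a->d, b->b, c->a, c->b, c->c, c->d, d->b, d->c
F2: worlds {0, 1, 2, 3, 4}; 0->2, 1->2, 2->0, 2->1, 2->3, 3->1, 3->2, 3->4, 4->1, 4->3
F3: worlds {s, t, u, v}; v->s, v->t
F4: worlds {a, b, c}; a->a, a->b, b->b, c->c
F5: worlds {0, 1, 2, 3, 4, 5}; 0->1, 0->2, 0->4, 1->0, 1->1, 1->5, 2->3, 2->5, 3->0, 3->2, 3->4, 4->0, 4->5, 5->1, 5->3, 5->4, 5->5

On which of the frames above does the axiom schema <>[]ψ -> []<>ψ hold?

F4

This is the axiom for convergence; its first-order frame correspondent is forall x forall y forall z (Rxy & Rxz -> exists w (Ryw & Rzw)).
F1: fails — Rcd and Rca but d and a have no common successor.
F2: fails — R34 and R31 but 4 and 1 have no common successor.
F3: fails — Rvt and Rvt but t and t have no common successor.
F4: satisfies the condition.
F5: fails — R34 and R30 but 4 and 0 have no common successor.
Valid on: F4.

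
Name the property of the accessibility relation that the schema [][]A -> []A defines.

Density

This schema is the C4 axiom.
It corresponds to density: forall x forall y (Rxy -> exists z (Rxz & Rzy)).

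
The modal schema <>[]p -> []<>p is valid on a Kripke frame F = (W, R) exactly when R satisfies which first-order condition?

Convergence

Suppose ◇□p→□◇p is valid. Take Rxy, Rxz and set V(p)={w : Ryw}. Then □p at y so ◇□p at x, so □◇p at x, so ◇p at z, giving w with Rzw and Ryw.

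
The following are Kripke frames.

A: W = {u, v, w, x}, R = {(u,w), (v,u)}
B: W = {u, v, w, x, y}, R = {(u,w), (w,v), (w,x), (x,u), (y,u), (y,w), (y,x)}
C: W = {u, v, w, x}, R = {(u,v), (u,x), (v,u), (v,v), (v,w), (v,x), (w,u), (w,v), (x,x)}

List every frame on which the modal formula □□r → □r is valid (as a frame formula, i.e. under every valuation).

This is the axiom for density; its first-order frame correspondent is ∀x ∀y (Rxy → ∃z (Rxz ∧ Rzy)).
A: fails — Rvu but no z with Rvz and Rzu.
B: fails — Ruw but no z with Ruz and Rzw.
C: satisfies the condition.

C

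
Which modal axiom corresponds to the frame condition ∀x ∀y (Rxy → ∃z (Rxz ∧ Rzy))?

The condition is density. The C4 schema □□s → □s defines it.
Suppose □□s→□s is valid. Take Rxy and set V(s)={w : xR²w}. Then □□s at x, so □s at x, so s at y, i.e. ∃z(Rxz∧Rzy).

□□s → □s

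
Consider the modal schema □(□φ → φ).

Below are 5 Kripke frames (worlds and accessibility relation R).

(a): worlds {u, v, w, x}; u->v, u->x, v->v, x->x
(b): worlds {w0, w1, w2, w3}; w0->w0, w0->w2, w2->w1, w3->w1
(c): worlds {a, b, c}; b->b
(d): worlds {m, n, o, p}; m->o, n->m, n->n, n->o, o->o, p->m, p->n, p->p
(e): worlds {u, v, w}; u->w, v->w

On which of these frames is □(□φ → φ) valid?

The schema corresponds to shift-reflexivity: ∀x ∀y (Rxy → Ryy).
(a): holds.
(b): fails — Rw0w2 but not Rw2w2.
(c): holds.
(d): fails — Rpm but not Rmm.
(e): fails — Ruw but not Rww.

(a), (c)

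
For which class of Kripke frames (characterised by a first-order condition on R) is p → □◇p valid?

This is the B axiom.
It corresponds to symmetry: ∀x ∀y (Rxy → Ryx).

symmetry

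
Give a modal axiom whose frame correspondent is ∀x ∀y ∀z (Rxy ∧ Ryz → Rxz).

A defining formula is □r → □□r (the 4 axiom).
Suppose □r→□□r is valid. Take Rxy, Ryz and set V(r)={w : Rxw}. Then □r at x, so □□r at x, so □r at y, so r at z, i.e. Rxz.

□r → □□r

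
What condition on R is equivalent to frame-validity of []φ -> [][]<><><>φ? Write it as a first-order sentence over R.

forall x forall z (x R^2 z -> exists w (xRw & z R^3 w))

This is a Sahlqvist (Geach-type) schema ◇^0□^1φ → □^2◇^3φ.
Minimal-valuation argument: fix x; take any y with xR^0y and any z with xR^2z. Set V(φ) to the set of worlds R-reachable from y in exactly 1 step. Then □^1φ holds at y, so the antecedent holds at x; validity forces ◇^3φ at z, giving a w with zR^3w and yR^1w.
First-order correspondent: forall x forall z (x R^2 z -> exists w (xRw & z R^3 w)).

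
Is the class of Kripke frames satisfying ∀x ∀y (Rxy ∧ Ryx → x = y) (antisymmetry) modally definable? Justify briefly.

Modal frame validity is preserved under surjective bounded morphisms.
The 6-cycle (worlds w0,w1,w2,w3,w4,w5 with w0→w1→w2→w3→w4→w5→w0) is antisymmetric. Sending even-indexed worlds to a and odd-indexed worlds to b is a surjective bounded morphism onto the two-world frame with a↔b, which is not antisymmetric.
So no modal formula (or set of formulas) defines exactly the antisymmetric frames.

No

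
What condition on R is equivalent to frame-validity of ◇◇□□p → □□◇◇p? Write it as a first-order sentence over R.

∀x ∀y ∀z ((xR²y ∧ xR²z) → ∃w (yR²w ∧ zR²w))

This is a Sahlqvist (Geach-type) schema ◇^2□^2p → □^2◇^2p.
Minimal-valuation argument: fix x; take any y with xR^2y and any z with xR^2z. Set V(p) to the set of worlds R-reachable from y in exactly 2 steps. Then □^2p holds at y, so the antecedent holds at x; validity forces ◇^2p at z, giving a w with zR^2w and yR^2w.
First-order correspondent: ∀x ∀y ∀z ((xR²y ∧ xR²z) → ∃w (yR²w ∧ zR²w)).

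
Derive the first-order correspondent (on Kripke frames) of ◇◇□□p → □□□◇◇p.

∀x ∀y ∀z ((xR²y ∧ xR³z) → ∃w (yR²w ∧ zR²w))

This is a Sahlqvist (Geach-type) schema ◇^2□^2p → □^3◇^2p.
Minimal-valuation argument: fix x; take any y with xR^2y and any z with xR^3z. Set V(p) to the set of worlds R-reachable from y in exactly 2 steps. Then □^2p holds at y, so the antecedent holds at x; validity forces ◇^2p at z, giving a w with zR^2w and yR^2w.
First-order correspondent: ∀x ∀y ∀z ((xR²y ∧ xR³z) → ∃w (yR²w ∧ zR²w)).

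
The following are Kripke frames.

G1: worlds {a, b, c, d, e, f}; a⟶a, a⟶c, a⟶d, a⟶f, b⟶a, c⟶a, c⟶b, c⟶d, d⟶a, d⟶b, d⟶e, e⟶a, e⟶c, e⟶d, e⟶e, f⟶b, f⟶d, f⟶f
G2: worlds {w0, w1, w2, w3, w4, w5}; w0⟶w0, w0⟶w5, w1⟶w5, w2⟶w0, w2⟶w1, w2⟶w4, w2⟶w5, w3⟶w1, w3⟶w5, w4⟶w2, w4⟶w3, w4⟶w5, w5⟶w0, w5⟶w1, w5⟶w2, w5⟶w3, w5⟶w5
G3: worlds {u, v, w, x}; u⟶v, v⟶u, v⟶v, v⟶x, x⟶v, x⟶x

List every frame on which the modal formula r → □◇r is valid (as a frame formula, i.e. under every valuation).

G3

Frame correspondent (Sahlqvist): ∀x ∀y (Rxy → Ryx) — i.e. symmetry.
G1: fails — Rcd but not Rdc.
G2: fails — Rw3w1 but not Rw1w3.
G3: ✓.
Valid on: G3.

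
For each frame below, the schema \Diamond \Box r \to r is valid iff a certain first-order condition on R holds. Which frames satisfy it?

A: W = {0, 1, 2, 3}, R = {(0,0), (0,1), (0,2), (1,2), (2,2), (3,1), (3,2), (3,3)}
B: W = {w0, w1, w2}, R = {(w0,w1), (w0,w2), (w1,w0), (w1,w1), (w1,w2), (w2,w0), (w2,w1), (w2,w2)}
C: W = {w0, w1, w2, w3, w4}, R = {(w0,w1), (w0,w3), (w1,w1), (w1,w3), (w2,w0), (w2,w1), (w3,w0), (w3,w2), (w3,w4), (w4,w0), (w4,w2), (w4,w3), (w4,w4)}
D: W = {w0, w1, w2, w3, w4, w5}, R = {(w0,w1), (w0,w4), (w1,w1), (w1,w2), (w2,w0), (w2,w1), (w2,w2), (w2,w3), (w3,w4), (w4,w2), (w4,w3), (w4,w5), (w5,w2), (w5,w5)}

Frame correspondent (Sahlqvist): \forall x \forall y (Rxy \to Ryx) — i.e. symmetry.
A: fails — R32 but not R23.
B: holds.
C: fails — Rw3w2 but not Rw2w3.
D: fails — Rw0w4 but not Rw4w0.
Valid on: B.

B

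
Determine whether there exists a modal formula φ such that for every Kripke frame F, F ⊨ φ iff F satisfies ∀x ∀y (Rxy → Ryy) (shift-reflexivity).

Definable; □(□q → q) defines it

Yes: it is shift-reflexivity, defined by the T□ schema □(□q → q).
Suppose □(□q→q) is valid. Take Rxy and set V(q)={w : Ryw}. Then at y, □q holds; since □(□q→q) at x, □q→q at y, so q at y, i.e. Ryy.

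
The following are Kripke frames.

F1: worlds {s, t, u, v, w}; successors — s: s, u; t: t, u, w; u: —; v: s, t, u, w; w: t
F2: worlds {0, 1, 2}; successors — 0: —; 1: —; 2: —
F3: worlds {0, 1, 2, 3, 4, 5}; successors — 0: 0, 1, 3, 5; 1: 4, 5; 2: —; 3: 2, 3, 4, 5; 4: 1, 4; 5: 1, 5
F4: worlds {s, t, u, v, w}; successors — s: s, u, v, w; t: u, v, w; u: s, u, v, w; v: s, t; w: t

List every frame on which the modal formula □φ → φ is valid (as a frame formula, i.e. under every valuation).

Frame correspondent (Sahlqvist): ∀x Rxx — i.e. reflexivity.
F1: fails — world u does not see itself.
F2: fails — world 0 does not see itself.
F3: fails — world 1 does not see itself.
F4: fails — world t does not see itself.
Valid on no frame.

none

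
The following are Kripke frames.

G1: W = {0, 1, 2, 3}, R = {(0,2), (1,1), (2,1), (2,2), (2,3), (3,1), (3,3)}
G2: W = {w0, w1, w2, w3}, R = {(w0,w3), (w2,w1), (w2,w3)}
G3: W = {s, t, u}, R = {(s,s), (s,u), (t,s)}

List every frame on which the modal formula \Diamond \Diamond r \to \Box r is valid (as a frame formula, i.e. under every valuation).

The schema corresponds to a generalized confluence (Geach) condition: \forall x \forall y \forall z ((x R^2 y \wedge xRz) \to \exists w (y = w \wedge z = w)).
G1: fails — 0R²1, 0R2 but 1 ≠ 2.
G2: holds.
G3: fails — sR²s, sRu but s ≠ u.
Valid on: G2.

G2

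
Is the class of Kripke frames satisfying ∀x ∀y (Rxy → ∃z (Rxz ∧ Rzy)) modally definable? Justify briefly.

Definable; □□p → □p defines it

Yes: it is density, defined by the C4 schema □□p → □p.
Suppose □□p→□p is valid. Take Rxy and set V(p)={w : xR²w}. Then □□p at x, so □p at x, so p at y, i.e. ∃z(Rxz∧Rzy).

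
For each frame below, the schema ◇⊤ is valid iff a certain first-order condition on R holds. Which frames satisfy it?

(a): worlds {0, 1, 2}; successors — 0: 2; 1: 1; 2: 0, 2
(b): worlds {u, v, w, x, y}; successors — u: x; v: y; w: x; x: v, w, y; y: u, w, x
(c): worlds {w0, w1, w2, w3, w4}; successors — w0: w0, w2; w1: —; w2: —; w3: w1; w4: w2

(a), (b)

The schema corresponds to seriality: ∀x ∃y Rxy.
(a): condition met.
(b): condition met.
(c): fails — world w1 has no successor.
Valid on: (a), (b).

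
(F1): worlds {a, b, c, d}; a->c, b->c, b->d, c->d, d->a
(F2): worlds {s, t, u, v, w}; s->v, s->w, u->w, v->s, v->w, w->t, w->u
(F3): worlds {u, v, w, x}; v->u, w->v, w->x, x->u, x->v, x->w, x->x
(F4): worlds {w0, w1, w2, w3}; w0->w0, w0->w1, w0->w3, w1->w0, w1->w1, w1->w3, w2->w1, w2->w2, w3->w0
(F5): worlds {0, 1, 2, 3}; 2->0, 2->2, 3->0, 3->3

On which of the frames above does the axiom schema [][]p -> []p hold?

Frame correspondent (Sahlqvist): forall x forall y (Rxy -> exists z (Rxz & Rzy)) — i.e. density.
(F1): fails — Rbc but no z with Rbz and Rzc.
(F2): fails — Rwt but no z with Rwz and Rzt.
(F3): fails — Rvu but no z with Rvz and Rzu.
(F4): holds.
(F5): holds.
Valid on: (F4), (F5).

(F4), (F5)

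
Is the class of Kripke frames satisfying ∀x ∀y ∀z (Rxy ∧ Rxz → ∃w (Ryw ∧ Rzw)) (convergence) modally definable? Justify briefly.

Yes, by ◇□r → □◇r

Yes: it is convergence, defined by the .2 schema ◇□r → □◇r.
Suppose ◇□r→□◇r is valid. Take Rxy, Rxz and set V(r)={w : Ryw}. Then □r at y so ◇□r at x, so □◇r at x, so ◇r at z, giving w with Rzw and Ryw.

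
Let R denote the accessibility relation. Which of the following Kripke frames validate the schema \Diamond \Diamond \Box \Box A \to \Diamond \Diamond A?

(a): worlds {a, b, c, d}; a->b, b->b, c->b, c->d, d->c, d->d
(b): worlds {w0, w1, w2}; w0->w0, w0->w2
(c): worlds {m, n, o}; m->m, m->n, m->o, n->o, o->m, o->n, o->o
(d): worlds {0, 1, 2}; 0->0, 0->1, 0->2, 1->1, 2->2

(a), (c), (d)

Frame correspondent (Sahlqvist): \forall x \forall y (x R^2 y \to \exists w (y R^2 w \wedge x R^2 w)) — i.e. a generalized confluence (Geach) condition.
(a): condition met.
(b): fails — w0R²w2 but no w with w2R²w and w0R²w.
(c): condition met.
(d): condition met.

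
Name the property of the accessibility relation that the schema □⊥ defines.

□⊥ is valid iff no world has any successor (otherwise □⊥ fails at any world with one).
The converse is a direct semantic check.
Frame condition: ∀x ∀y ¬Rxy.

emptiness of R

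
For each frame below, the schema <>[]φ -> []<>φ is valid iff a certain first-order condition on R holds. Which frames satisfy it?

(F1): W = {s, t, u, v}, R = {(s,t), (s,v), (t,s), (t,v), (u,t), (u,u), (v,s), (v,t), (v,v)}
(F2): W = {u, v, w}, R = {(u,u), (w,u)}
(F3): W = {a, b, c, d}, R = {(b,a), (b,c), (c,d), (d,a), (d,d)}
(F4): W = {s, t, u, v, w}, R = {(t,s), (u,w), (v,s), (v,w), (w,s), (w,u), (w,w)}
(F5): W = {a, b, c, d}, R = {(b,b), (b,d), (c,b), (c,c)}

(F2)

The schema corresponds to convergence: forall x forall y forall z (Rxy & Rxz -> exists w (Ryw & Rzw)).
(F1): fails — Rut and Ruu but t and u have no common successor.
(F2): condition met.
(F3): fails — Rbc and Rba but c and a have no common successor.
(F4): fails — Rts and Rts but s and s have no common successor.
(F5): fails — Rbd and Rbd but d and d have no common successor.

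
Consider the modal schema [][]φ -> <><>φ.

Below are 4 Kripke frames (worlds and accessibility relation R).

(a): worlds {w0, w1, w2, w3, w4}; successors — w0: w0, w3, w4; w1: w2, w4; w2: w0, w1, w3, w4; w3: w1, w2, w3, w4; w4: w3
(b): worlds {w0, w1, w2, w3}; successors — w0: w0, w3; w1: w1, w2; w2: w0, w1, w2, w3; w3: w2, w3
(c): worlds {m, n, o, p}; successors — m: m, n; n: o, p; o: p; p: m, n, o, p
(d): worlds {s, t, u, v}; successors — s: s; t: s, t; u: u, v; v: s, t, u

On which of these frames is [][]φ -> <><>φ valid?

(a), (b), (c), (d)

This is the axiom for a generalized confluence (Geach) condition; its first-order frame correspondent is forall x exists w (x R^2 w & x R^2 w).
(a): ✓.
(b): ✓.
(c): ✓.
(d): ✓.
Valid on: (a), (b), (c), (d).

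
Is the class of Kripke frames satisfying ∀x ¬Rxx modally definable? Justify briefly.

Modal frame validity is preserved under surjective bounded morphisms.
The 5-cycle (worlds w0,w1,w2,w3,w4 with w0→w1→w2→w3→w4→w0) is irreflexive, and the map sending every world to a single reflexive point • is a surjective bounded morphism (forth: every edge maps to (•,•); back: every world has a successor). So any modal formula valid on the 5-cycle is also valid on the reflexive point, which is not irreflexive.
So the class is not modally definable.

Not definable by any modal formula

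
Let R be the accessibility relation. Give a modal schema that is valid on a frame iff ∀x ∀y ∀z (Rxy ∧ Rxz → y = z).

◇s → □s

This is partial functionality; the standard corresponding axiom is CD: ◇s → □s.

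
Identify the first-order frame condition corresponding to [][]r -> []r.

This schema is the C4 axiom.
It corresponds to density: forall x forall y (Rxy -> exists z (Rxz & Rzy)).

Density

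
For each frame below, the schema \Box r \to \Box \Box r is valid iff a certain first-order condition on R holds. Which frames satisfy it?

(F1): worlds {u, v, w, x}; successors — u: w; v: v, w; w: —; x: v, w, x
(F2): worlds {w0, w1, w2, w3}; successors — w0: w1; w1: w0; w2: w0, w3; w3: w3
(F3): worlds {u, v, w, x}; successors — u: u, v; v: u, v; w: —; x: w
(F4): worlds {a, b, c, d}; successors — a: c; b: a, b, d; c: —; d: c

(F1), (F3)

This is the axiom for transitivity; its first-order frame correspondent is \forall x \forall y \forall z (Rxy \wedge Ryz \to Rxz).
(F1): holds.
(F2): fails — Rw1w0 and Rw0w1 but not Rw1w1.
(F3): holds.
(F4): fails — Rba and Rac but not Rbc.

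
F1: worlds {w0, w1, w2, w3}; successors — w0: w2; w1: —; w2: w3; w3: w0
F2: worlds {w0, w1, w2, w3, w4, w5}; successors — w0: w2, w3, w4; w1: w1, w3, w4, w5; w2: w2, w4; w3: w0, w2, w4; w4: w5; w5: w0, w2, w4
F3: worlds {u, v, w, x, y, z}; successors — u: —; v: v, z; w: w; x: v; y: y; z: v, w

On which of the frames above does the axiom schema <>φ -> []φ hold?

F1

Frame correspondent (Sahlqvist): forall x forall y forall z (Rxy & Rxz -> y = z) — i.e. partial functionality.
F1: satisfies the condition.
F2: fails — w0 sees both w2 and w3.
F3: fails — v sees both v and z.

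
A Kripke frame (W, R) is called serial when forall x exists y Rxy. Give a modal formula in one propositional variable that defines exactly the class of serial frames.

This is seriality; the standard corresponding axiom is D: □q → ◇q.
Suppose □q→◇q is valid. At any x set V(q)=W. Then □q at x, so ◇q at x, so x has a successor.

□q → ◇q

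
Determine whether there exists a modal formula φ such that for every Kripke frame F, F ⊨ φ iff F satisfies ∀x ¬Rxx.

No — not modally definable

Any modally definable frame class is closed under surjective bounded morphisms.
The 3-cycle (worlds w0,w1,w2 with w0→w1→w2→w0) is irreflexive, and the map sending every world to a single reflexive point • is a surjective bounded morphism (forth: every edge maps to (•,•); back: every world has a successor). So any modal formula valid on the 3-cycle is also valid on the reflexive point, which is not irreflexive.
So the class is not modally definable.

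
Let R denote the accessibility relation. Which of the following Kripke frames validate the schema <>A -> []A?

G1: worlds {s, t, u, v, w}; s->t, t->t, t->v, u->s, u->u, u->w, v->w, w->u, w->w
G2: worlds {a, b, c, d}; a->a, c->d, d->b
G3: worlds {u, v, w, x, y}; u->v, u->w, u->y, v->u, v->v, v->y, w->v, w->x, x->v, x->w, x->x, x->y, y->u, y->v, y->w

G2

This is the axiom for partial functionality; its first-order frame correspondent is forall x forall y forall z (Rxy & Rxz -> y = z).
G1: fails — t sees both t and v.
G2: condition met.
G3: fails — u sees both v and w.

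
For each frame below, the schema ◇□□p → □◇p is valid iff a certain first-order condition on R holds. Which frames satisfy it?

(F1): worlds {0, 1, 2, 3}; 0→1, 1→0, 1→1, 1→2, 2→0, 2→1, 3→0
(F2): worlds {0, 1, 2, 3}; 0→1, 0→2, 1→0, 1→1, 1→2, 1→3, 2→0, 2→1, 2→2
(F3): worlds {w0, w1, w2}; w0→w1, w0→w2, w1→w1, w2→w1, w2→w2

Frame correspondent (Sahlqvist): ∀x ∀y ∀z ((xRy ∧ xRz) → ∃w (yR²w ∧ zRw)) — i.e. a generalized confluence (Geach) condition.
(F1): ✓.
(F2): fails — 1R0, 1R3 but no w with 0R²w and 3Rw.
(F3): ✓.

(F1), (F3)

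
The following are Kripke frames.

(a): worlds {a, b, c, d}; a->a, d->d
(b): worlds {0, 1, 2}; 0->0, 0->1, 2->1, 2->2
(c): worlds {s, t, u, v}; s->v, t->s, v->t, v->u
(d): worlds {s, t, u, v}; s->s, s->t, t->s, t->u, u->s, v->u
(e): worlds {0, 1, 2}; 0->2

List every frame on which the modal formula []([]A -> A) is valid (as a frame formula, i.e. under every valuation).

This is the axiom for shift-reflexivity; its first-order frame correspondent is forall x forall y (Rxy -> Ryy).
(a): holds.
(b): fails — R01 but not R11.
(c): fails — Rvt but not Rtt.
(d): fails — Rvu but not Ruu.
(e): fails — R02 but not R22.
Valid on: (a).

(a)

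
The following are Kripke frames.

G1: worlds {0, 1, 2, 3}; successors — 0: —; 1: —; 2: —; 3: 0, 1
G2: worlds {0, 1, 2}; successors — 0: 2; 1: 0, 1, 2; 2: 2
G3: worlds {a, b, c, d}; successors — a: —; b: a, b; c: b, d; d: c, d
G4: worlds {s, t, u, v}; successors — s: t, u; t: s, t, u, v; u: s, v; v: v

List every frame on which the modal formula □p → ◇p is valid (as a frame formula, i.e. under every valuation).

G2, G4

The schema corresponds to seriality: ∀x ∃y Rxy.
G1: fails — world 0 has no successor.
G2: satisfies the condition.
G3: fails — world a has no successor.
G4: satisfies the condition.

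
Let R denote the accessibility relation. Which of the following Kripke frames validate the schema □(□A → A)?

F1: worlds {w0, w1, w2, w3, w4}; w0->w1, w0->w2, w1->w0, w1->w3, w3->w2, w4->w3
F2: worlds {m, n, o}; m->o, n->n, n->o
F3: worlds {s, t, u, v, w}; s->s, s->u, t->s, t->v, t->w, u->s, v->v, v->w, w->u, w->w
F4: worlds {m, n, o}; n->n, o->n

This is the axiom for shift-reflexivity; its first-order frame correspondent is ∀x ∀y (Rxy → Ryy).
F1: fails — Rw1w0 but not Rw0w0.
F2: fails — Rno but not Roo.
F3: fails — Rwu but not Ruu.
F4: holds.
Valid on: F4.

F4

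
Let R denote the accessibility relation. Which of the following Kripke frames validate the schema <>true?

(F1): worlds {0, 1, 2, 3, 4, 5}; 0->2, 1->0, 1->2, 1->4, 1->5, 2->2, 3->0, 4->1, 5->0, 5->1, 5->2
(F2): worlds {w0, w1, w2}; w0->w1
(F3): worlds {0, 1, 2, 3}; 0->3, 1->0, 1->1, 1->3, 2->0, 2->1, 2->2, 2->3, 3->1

(F1), (F3)

Frame correspondent (Sahlqvist): forall x exists y Rxy — i.e. seriality.
(F1): satisfies the condition.
(F2): fails — world w1 has no successor.
(F3): satisfies the condition.
Valid on: (F1), (F3).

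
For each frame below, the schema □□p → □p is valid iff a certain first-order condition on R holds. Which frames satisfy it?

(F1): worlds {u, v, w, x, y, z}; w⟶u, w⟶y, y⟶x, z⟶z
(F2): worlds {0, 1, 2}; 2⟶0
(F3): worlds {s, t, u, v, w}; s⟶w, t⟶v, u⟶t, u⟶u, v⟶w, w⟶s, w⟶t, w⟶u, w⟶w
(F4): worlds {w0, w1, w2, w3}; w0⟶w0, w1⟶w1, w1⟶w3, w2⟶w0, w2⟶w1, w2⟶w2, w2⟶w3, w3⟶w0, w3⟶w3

(F4)

The schema corresponds to density: ∀x ∀y (Rxy → ∃z (Rxz ∧ Rzy)).
(F1): fails — Rwy but no t with Rwt and Rty.
(F2): fails — R20 but no z with R2z and Rz0.
(F3): fails — Rtv but no z with Rtz and Rzv.
(F4): condition met.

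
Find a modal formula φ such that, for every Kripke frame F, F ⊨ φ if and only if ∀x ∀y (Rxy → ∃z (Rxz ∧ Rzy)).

□□ψ → □ψ

A defining formula is □□ψ → □ψ (the C4 axiom).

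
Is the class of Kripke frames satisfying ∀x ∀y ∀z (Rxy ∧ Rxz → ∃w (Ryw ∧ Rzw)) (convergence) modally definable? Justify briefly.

The condition is convergence. A defining modal formula is ◇□q → □◇q.
Suppose ◇□q→□◇q is valid. Take Rxy, Rxz and set V(q)={w : Ryw}. Then □q at y so ◇□q at x, so □◇q at x, so ◇q at z, giving w with Rzw and Ryw.

Yes, by ◇□q → □◇q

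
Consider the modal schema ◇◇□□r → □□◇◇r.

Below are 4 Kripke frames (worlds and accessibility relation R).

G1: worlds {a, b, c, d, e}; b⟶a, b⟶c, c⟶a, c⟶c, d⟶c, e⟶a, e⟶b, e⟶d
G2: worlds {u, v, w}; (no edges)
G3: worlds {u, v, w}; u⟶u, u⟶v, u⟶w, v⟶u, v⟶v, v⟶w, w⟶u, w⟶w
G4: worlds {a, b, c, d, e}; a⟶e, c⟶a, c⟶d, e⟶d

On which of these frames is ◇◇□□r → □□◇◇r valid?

The schema corresponds to a generalized confluence (Geach) condition: ∀x ∀y ∀z ((xR²y ∧ xR²z) → ∃w (yR²w ∧ zR²w)).
G1: fails — bR²a, bR²a but no w with aR²w and aR²w.
G2: condition met.
G3: condition met.
G4: fails — aR²d, aR²d but no w with dR²w and dR²w.

G2, G3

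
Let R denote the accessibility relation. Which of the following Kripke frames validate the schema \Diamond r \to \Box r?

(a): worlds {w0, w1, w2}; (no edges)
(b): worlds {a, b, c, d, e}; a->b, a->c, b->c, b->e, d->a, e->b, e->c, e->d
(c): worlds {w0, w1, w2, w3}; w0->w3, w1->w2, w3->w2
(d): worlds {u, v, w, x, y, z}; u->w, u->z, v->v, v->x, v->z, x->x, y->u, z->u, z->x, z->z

This is the axiom for partial functionality; its first-order frame correspondent is \forall x \forall y \forall z (Rxy \wedge Rxz \to y = z).
(a): condition met.
(b): fails — a sees both b and c.
(c): condition met.
(d): fails — u sees both w and z.

(a), (c)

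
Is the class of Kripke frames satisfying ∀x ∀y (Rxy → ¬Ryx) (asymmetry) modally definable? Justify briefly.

No

Any modally definable frame class is closed under surjective bounded morphisms.
The 4-cycle (worlds a,b,c,d with a→b→c→d→a) is asymmetric. Mapping every world to a single reflexive point • is a surjective bounded morphism, and the reflexive point is not asymmetric (R•• but asymmetry requires ¬R••).
So no modal formula (or set of formulas) defines exactly the asymmetric frames.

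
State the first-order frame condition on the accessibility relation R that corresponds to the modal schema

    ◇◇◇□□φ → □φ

This is a Sahlqvist (Geach-type) schema ◇^3□^2φ → □^1◇^0φ.
Minimal-valuation argument: fix x; take any y with xR^3y and any z with xR^1z. Set V(φ) to the set of worlds R-reachable from y in exactly 2 steps. Then □^2φ holds at y, so the antecedent holds at x; validity forces ◇^0φ at z, giving a w with zR^0w and yR^2w.
First-order correspondent: ∀x ∀y ∀z ((xR³y ∧ xRz) → ∃w (yR²w ∧ z = w)).

∀x ∀y ∀z ((xR³y ∧ xRz) → ∃w (yR²w ∧ z = w))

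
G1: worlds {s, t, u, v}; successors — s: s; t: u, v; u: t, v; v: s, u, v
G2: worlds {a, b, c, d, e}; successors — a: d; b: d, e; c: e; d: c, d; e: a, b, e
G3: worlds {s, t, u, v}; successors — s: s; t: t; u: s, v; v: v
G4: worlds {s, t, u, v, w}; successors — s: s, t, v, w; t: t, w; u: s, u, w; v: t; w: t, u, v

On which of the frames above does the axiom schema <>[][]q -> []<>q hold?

Frame correspondent (Sahlqvist): forall x forall y forall z ((xRy & xRz) -> exists w (y R^2 w & zRw)) — i.e. a generalized confluence (Geach) condition.
G1: fails — vRs, vRu but no w with sR²w and uRw.
G2: fails — dRc, dRd but no w with cR²w and dRw.
G3: fails — uRs, uRv but no w with sR²w and vRw.
G4: condition met.

G4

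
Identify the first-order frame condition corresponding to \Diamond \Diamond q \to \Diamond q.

This is frame-equivalent to □q → □□q (substitute ¬q for q and contrapose).
Suppose □q→□□q is valid. Take Rxy, Ryz and set V(q)={w : Rxw}. Then □q at x, so □□q at x, so □q at y, so q at z, i.e. Rxz.
Conversely, any frame satisfying \forall x \forall y \forall z (Rxy \wedge Ryz \to Rxz) validates the schema.
So the correspondent is transitivity.

transitivity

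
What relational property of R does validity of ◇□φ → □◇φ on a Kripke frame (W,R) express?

Suppose ◇□φ→□◇φ is valid. Take Rxy, Rxz and set V(φ)={w : Ryw}. Then □φ at y so ◇□φ at x, so □◇φ at x, so ◇φ at z, giving w with Rzw and Ryw.

convergence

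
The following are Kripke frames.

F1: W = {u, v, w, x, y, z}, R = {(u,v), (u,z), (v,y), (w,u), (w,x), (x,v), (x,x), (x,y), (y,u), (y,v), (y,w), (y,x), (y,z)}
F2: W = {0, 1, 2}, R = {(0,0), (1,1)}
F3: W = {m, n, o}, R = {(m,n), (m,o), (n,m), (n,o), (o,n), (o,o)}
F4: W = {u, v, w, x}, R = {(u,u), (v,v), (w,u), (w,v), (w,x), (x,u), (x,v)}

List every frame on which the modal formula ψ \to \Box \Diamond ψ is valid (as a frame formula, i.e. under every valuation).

F2

Frame correspondent (Sahlqvist): \forall x \forall y (Rxy \to Ryx) — i.e. symmetry.
F1: fails — Ruv but not Rvu.
F2: condition met.
F3: fails — Rmo but not Rom.
F4: fails — Rwu but not Ruw.
Valid on: F2.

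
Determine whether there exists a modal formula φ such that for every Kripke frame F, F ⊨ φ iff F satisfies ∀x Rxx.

Yes: it is reflexivity, defined by the T schema □q → q.

Definable; □q → q defines it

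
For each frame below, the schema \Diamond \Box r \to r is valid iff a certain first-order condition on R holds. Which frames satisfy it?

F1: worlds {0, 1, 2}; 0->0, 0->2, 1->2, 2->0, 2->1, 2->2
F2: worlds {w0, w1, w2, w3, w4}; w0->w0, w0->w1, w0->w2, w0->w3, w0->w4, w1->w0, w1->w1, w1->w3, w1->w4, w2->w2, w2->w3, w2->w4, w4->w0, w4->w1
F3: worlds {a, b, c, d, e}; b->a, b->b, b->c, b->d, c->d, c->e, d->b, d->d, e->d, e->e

F1

This is the axiom for symmetry; its first-order frame correspondent is \forall x \forall y (Rxy \to Ryx).
F1: satisfies the condition.
F2: fails — Rw2w4 but not Rw4w2.
F3: fails — Rbc but not Rcb.
Valid on: F1.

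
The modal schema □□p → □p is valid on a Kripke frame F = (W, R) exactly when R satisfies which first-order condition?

This schema is the C4 axiom.
Its frame correspondent is density — ∀x ∀y (Rxy → ∃z (Rxz ∧ Rzy)).

density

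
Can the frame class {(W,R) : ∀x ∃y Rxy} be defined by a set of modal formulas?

This is a Sahlqvist condition; the D axiom □p → ◇p defines it.
Suppose □p→◇p is valid. At any x set V(p)=W. Then □p at x, so ◇p at x, so x has a successor.

Yes, by □p → ◇p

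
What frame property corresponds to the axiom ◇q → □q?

Suppose ◇q→□q is valid. Take Rxy, Rxz and set V(q)={y}. Then ◇q at x, so □q at x, so q at z, i.e. z=y.
Conversely, any frame satisfying ∀x ∀y ∀z (Rxy ∧ Rxz → y = z) validates the schema.
Frame condition: ∀x ∀y ∀z (Rxy ∧ Rxz → y = z).

partial functionality: ∀x ∀y ∀z (Rxy ∧ Rxz → y = z)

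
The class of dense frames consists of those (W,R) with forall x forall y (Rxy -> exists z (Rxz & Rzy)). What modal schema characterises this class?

□□s → □s

A defining formula is □□s → □s (the C4 axiom).
Suppose □□s→□s is valid. Take Rxy and set V(s)={w : xR²w}. Then □□s at x, so □s at x, so s at y, i.e. ∃z(Rxz∧Rzy).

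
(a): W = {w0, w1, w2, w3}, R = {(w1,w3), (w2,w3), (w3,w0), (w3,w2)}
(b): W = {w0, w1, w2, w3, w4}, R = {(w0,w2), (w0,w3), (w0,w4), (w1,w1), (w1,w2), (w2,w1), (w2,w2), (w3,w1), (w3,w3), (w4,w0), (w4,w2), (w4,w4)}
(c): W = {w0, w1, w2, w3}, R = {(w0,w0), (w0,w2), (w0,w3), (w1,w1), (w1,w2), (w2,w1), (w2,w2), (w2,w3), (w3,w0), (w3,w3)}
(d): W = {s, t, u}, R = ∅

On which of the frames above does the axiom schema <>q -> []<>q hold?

(d)

Frame correspondent (Sahlqvist): forall x forall y forall z (Rxy & Rxz -> Ryz) — i.e. the Euclidean property.
(a): fails — Rw1w3 and Rw1w3 but not Rw3w3.
(b): fails — Rw0w4 and Rw0w3 but not Rw4w3.
(c): fails — Rw0w2 and Rw0w0 but not Rw2w0.
(d): satisfies the condition.
Valid on: (d).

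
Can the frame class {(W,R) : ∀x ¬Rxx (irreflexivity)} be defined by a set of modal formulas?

No — not modally definable

Any modally definable frame class is closed under surjective bounded morphisms.
The 5-cycle (worlds a,b,c,d,e with a→b→c→d→e→a) is irreflexive, and the map sending every world to a single reflexive point • is a surjective bounded morphism (forth: every edge maps to (•,•); back: every world has a successor). So any modal formula valid on the 5-cycle is also valid on the reflexive point, which is not irreflexive.
Hence irreflexivity is not modally definable.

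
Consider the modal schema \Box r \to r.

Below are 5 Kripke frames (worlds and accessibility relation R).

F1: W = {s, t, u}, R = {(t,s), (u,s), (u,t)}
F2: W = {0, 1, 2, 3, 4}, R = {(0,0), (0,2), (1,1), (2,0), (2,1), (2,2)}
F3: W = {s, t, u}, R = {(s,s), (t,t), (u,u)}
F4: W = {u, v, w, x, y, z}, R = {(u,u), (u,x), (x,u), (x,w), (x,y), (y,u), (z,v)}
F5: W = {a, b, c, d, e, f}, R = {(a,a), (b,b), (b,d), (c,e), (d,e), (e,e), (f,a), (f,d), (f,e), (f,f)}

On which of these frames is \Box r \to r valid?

F3

Frame correspondent (Sahlqvist): \forall x Rxx — i.e. reflexivity.
F1: fails — world s does not see itself.
F2: fails — world 3 does not see itself.
F3: satisfies the condition.
F4: fails — world v does not see itself.
F5: fails — world c does not see itself.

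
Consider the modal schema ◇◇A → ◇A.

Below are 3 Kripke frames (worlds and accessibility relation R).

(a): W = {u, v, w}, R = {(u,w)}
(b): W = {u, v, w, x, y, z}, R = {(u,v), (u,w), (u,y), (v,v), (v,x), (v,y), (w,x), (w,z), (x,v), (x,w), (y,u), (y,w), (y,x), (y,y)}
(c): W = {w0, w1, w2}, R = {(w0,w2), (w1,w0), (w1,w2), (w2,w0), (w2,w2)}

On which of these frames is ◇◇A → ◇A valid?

(a)

Frame correspondent (Sahlqvist): ∀x ∀y ∀z (Rxy ∧ Ryz → Rxz) — i.e. transitivity.
(a): ✓.
(b): fails — Ruv and Rvx but not Rux.
(c): fails — Rw0w2 and Rw2w0 but not Rw0w0.
Valid on: (a).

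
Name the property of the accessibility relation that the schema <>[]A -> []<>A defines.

Convergence

This schema is the .2 axiom.
It corresponds to convergence: forall x forall y forall z (Rxy & Rxz -> exists w (Ryw & Rzw)).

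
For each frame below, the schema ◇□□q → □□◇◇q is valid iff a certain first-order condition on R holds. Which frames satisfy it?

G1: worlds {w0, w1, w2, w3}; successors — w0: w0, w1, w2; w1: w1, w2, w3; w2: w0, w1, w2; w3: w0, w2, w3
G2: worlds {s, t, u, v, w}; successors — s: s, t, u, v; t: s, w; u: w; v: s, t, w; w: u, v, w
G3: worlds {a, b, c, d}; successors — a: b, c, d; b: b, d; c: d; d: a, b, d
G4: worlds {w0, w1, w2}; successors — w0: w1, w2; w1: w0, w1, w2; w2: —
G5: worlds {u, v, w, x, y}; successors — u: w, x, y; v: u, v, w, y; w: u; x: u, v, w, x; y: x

G1, G2, G3, G5

Frame correspondent (Sahlqvist): ∀x ∀y ∀z ((xRy ∧ xR²z) → ∃w (yR²w ∧ zR²w)) — i.e. a generalized confluence (Geach) condition.
G1: ✓.
G2: ✓.
G3: ✓.
G4: fails — w0Rw1, w0R²w2 but no w with w1R²w and w2R²w.
G5: ✓.
Valid on: G1, G2, G3, G5.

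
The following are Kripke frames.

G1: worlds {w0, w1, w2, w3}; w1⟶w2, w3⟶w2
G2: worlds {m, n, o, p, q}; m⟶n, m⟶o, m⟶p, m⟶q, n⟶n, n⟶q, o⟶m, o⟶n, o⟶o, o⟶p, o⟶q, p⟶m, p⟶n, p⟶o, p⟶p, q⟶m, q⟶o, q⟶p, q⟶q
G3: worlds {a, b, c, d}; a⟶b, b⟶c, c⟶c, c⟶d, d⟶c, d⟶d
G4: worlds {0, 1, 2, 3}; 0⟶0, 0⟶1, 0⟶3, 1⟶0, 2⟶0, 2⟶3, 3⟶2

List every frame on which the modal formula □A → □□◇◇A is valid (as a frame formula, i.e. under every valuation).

Frame correspondent (Sahlqvist): ∀x ∀z (xR²z → ∃w (xRw ∧ zR²w)) — i.e. a generalized confluence (Geach) condition.
G1: condition met.
G2: condition met.
G3: fails — aR²c but no w with aRw and cR²w.
G4: fails — 3R²3 but no w with 3Rw and 3R²w.

G1, G2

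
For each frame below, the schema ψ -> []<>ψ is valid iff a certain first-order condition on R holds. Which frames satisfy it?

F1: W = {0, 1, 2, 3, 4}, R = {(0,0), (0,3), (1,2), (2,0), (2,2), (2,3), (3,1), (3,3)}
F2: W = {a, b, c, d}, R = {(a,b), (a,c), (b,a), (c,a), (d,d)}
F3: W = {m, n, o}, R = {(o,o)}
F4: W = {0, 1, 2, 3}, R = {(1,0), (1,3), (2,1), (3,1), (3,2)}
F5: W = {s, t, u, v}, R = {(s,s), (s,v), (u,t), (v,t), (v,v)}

F2, F3

Frame correspondent (Sahlqvist): forall x forall y (Rxy -> Ryx) — i.e. symmetry.
F1: fails — R31 but not R13.
F2: holds.
F3: holds.
F4: fails — R10 but not R01.
F5: fails — Rut but not Rtu.
Valid on: F2, F3.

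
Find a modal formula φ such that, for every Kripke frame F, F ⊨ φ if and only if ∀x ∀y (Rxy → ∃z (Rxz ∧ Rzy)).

A defining formula is □□s → □s (the C4 axiom).
Suppose □□s→□s is valid. Take Rxy and set V(s)={w : xR²w}. Then □□s at x, so □s at x, so s at y, i.e. ∃z(Rxz∧Rzy).

□□s → □s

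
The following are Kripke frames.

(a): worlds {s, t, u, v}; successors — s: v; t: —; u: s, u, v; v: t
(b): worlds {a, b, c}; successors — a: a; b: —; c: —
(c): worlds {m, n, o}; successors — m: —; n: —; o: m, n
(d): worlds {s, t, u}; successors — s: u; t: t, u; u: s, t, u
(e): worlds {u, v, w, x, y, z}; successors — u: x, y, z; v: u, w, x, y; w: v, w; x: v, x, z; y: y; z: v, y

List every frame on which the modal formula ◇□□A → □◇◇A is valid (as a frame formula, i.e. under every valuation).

(b), (d), (e)

Frame correspondent (Sahlqvist): ∀x ∀y ∀z ((xRy ∧ xRz) → ∃w (yR²w ∧ zR²w)) — i.e. a generalized confluence (Geach) condition.
(a): fails — sRv, sRv but no w with vR²w and vR²w.
(b): satisfies the condition.
(c): fails — oRm, oRm but no w with mR²w and mR²w.
(d): satisfies the condition.
(e): satisfies the condition.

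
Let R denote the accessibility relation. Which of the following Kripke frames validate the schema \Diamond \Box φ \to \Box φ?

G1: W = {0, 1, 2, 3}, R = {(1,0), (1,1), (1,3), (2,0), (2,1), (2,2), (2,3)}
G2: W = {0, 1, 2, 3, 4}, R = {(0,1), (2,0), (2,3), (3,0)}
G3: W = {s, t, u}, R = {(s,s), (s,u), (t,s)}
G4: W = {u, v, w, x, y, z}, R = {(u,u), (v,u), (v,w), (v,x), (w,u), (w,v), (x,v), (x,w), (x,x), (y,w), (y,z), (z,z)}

none

Frame correspondent (Sahlqvist): \forall x \forall y \forall z ((xRy \wedge xRz) \to \exists w (yRw \wedge z = w)) — i.e. a generalized confluence (Geach) condition.
G1: fails — 1R0, 1R0 but no w with 0Rw and 0=w.
G2: fails — 0R1, 0R1 but no w with 1Rw and 1=w.
G3: fails — sRu, sRs but no w with uRw and s=w.
G4: fails — vRu, vRw but no t with uRt and w=t.
Valid on no frame.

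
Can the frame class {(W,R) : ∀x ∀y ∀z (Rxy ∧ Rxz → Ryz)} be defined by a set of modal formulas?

Yes, by ◇r → □◇r

Yes: it is the Euclidean property, defined by the 5 schema ◇r → □◇r.
Suppose ◇r→□◇r is valid. Take Rxy, Rxz and set V(r)={y}. Then ◇r at x, so □◇r at x, so ◇r at z, so some w with Rzw has r; w=y, i.e. Rzy. By symmetry of the argument, Ryz.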